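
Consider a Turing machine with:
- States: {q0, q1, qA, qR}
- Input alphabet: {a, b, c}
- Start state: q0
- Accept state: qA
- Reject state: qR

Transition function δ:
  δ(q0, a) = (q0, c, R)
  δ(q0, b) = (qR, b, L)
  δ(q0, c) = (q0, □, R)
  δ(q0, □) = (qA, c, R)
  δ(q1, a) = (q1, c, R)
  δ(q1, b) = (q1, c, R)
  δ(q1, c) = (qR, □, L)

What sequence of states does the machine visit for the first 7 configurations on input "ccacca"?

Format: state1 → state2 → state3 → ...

Execution trace:
Initial: [q0]ccacca
Step 1: δ(q0, c) = (q0, □, R) → □[q0]cacca
Step 2: δ(q0, c) = (q0, □, R) → □□[q0]acca
Step 3: δ(q0, a) = (q0, c, R) → □□c[q0]cca
Step 4: δ(q0, c) = (q0, □, R) → □□c□[q0]ca
Step 5: δ(q0, c) = (q0, □, R) → □□c□□[q0]a
Step 6: δ(q0, a) = (q0, c, R) → □□c□□c[q0]□

State sequence: q0 → q0 → q0 → q0 → q0 → q0 → q0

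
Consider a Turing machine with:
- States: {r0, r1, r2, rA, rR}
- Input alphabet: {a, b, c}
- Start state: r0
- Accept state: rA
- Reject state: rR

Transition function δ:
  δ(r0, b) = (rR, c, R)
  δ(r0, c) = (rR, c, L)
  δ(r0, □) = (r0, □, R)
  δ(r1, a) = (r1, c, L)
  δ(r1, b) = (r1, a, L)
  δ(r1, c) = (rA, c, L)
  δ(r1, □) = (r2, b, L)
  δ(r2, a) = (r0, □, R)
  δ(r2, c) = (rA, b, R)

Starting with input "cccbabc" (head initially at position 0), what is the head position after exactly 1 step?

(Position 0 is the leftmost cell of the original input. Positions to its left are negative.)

Execution trace (head position shown):
Step 0: [r0]cccbabc  (head at position 0)
Step 1: move left → [rR]□cccbabc  (head at position -1)

After 1 step, the head is at position -1.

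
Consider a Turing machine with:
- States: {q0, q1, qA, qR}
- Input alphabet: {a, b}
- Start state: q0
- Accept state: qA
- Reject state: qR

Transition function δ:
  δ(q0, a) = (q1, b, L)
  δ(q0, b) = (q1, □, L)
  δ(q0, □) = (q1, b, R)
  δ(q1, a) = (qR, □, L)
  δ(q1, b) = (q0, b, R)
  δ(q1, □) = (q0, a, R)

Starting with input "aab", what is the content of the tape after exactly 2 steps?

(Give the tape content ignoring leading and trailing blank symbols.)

Execution trace:
Initial: [q0]aab
Step 1: δ(q0, a) = (q1, b, L) → [q1]□bab
Step 2: δ(q1, □) = (q0, a, R) → a[q0]bab

After 2 steps, the tape (ignoring leading/trailing blanks) is: abab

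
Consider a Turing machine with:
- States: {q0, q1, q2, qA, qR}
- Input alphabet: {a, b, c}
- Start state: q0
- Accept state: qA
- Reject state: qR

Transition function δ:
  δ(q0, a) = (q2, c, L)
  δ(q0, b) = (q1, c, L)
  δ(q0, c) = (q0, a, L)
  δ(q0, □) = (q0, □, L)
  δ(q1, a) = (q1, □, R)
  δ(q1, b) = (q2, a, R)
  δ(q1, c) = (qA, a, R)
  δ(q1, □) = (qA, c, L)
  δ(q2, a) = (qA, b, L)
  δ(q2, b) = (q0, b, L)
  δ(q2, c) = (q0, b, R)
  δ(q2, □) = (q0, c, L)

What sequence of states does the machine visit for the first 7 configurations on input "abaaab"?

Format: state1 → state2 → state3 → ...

Execution trace:
Initial: [q0]abaaab
Step 1: δ(q0, a) = (q2, c, L) → [q2]□cbaaab
Step 2: δ(q2, □) = (q0, c, L) → [q0]□ccbaaab
Step 3: δ(q0, □) = (q0, □, L) → [q0]□□ccbaaab
Step 4: δ(q0, □) = (q0, □, L) → [q0]□□□ccbaaab
Step 5: δ(q0, □) = (q0, □, L) → [q0]□□□□ccbaaab
Step 6: δ(q0, □) = (q0, □, L) → [q0]□□□□□ccbaaab

State sequence: q0 → q2 → q0 → q0 → q0 → q0 → q0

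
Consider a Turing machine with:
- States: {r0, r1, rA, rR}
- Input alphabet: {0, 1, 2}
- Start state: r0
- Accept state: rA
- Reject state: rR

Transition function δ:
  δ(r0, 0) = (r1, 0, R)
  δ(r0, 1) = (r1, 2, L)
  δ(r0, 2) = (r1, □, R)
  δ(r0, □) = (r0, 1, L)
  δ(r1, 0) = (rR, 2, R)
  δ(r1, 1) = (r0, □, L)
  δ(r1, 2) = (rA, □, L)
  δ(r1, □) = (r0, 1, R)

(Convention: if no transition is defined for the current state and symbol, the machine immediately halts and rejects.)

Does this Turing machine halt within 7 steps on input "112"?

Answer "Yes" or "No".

Execution trace:
Initial: [r0]112
Step 1: δ(r0, 1) = (r1, 2, L) → [r1]□212
Step 2: δ(r1, □) = (r0, 1, R) → 1[r0]212
Step 3: δ(r0, 2) = (r1, □, R) → 1□[r1]12
Step 4: δ(r1, 1) = (r0, □, L) → 1[r0]□□2
Step 5: δ(r0, □) = (r0, 1, L) → [r0]11□2
Step 6: δ(r0, 1) = (r1, 2, L) → [r1]□21□2
Step 7: δ(r1, □) = (r0, 1, R) → 1[r0]21□2

The machine has not reached a halting state after 7 steps.
The machine did not halt within the 7-step bound.

Answer: No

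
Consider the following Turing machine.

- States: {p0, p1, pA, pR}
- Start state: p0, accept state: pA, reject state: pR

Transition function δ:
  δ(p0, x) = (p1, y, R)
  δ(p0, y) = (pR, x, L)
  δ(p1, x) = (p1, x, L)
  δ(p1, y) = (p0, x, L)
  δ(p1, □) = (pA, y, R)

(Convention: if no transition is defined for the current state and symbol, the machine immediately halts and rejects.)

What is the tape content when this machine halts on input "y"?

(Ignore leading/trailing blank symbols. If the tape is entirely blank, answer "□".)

Execution trace:
Initial: [p0]y
Step 1: δ(p0, y) = (pR, x, L) → [pR]□x

The machine reaches the reject state pR and halts.

Final tape (ignoring leading/trailing blanks): x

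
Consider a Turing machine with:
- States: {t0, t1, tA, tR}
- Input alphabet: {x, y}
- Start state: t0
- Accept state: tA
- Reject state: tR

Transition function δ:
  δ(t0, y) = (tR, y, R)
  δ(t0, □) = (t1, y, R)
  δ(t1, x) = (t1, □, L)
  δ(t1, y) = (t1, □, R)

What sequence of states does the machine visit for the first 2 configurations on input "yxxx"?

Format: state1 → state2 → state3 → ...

Execution trace:
Initial: [t0]yxxx
Step 1: δ(t0, y) = (tR, y, R) → y[tR]xxx

The machine reaches the reject state tR and halts.

State sequence: t0 → tR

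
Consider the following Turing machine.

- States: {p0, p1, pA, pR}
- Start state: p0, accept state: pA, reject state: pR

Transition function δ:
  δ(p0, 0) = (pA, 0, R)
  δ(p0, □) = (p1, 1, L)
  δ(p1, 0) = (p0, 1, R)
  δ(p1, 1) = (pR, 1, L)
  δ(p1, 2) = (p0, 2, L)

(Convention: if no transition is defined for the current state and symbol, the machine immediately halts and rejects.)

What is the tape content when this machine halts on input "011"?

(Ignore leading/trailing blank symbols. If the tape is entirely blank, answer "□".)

Execution trace:
Initial: [p0]011
Step 1: δ(p0, 0) = (pA, 0, R) → 0[pA]11

The machine reaches the accept state pA and halts.

Final tape (ignoring leading/trailing blanks): 011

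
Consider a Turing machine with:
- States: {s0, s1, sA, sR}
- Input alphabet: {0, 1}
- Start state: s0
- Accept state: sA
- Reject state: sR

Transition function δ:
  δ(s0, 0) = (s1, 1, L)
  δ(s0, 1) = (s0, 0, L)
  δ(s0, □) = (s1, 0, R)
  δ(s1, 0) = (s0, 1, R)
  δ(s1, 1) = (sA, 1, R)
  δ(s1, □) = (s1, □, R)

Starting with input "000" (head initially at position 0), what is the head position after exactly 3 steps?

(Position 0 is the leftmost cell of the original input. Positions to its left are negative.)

Execution trace (head position shown):
Step 0: [s0]000  (head at position 0)
Step 1: move left → [s1]□100  (head at position -1)
Step 2: move right → □[s1]100  (head at position 0)
Step 3: move right → □1[sA]00  (head at position 1)

After 3 steps, the head is at position 1.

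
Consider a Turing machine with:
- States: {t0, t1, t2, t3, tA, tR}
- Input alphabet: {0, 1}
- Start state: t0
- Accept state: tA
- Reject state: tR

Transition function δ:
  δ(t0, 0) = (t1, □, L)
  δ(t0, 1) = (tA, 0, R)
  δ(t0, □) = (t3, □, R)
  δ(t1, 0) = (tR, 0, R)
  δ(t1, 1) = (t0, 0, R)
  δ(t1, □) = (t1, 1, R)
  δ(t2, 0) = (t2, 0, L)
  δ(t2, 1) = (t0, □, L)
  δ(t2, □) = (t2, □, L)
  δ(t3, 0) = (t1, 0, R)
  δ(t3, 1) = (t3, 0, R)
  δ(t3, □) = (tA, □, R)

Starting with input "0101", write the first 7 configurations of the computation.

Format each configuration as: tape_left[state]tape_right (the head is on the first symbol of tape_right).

Transitions applied:
Step 1: δ(t0, 0) = (t1, □, L)
Step 2: δ(t1, □) = (t1, 1, R)
Step 3: δ(t1, □) = (t1, 1, R)
Step 4: δ(t1, 1) = (t0, 0, R)
Step 5: δ(t0, 0) = (t1, □, L)
Step 6: δ(t1, 0) = (tR, 0, R)

The first 7 configurations are:
[t0]0101 ⊢ [t1]□□101 ⊢ 1[t1]□101 ⊢ 11[t1]101 ⊢ 110[t0]01 ⊢ 11[t1]0□1 ⊢ 110[tR]□1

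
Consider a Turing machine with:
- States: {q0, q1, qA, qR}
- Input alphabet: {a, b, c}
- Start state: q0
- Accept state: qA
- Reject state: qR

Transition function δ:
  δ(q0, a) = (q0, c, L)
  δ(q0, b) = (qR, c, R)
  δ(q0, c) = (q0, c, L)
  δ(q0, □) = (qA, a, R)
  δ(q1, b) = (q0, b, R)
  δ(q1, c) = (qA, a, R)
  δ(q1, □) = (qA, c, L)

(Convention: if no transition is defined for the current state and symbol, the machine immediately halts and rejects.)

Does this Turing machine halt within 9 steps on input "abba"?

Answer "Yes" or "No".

Execution trace:
Initial: [q0]abba
Step 1: δ(q0, a) = (q0, c, L) → [q0]□cbba
Step 2: δ(q0, □) = (qA, a, R) → a[qA]cbba

The machine reaches the accept state qA and halts.
The machine halted after 2 steps (within the 9-step bound).

Answer: Yes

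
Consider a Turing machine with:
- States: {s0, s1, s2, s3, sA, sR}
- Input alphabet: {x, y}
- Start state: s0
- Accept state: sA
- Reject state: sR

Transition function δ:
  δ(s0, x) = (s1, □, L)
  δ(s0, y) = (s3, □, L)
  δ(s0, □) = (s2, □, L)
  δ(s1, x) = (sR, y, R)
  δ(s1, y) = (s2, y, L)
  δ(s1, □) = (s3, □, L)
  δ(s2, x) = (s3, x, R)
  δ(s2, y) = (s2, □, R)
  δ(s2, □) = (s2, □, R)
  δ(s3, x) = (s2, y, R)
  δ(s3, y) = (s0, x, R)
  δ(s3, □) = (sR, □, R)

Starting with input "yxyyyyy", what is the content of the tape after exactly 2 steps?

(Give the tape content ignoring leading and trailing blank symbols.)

Execution trace:
Initial: [s0]yxyyyyy
Step 1: δ(s0, y) = (s3, □, L) → [s3]□□xyyyyy
Step 2: δ(s3, □) = (sR, □, R) → □[sR]□xyyyyy

The machine reaches the reject state sR and halts.

After 2 steps, the tape (ignoring leading/trailing blanks) is: xyyyyy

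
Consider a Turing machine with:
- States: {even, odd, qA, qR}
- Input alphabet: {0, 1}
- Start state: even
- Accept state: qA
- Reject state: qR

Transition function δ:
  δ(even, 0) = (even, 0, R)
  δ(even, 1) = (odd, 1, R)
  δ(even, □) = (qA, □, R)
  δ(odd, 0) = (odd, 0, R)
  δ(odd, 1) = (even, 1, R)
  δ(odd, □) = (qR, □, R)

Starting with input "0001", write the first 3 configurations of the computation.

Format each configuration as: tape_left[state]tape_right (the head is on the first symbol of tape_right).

Transitions applied:
Step 1: δ(even, 0) = (even, 0, R)
Step 2: δ(even, 0) = (even, 0, R)

The first 3 configurations are:
[even]0001 ⊢ 0[even]001 ⊢ 00[even]01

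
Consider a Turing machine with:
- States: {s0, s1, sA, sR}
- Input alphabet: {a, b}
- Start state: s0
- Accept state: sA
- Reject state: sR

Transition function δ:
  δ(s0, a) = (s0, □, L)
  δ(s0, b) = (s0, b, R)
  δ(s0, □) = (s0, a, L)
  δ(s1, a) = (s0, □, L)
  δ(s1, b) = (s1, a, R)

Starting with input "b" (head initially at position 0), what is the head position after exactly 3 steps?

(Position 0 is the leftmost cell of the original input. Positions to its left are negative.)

Execution trace (head position shown):
Step 0: [s0]b  (head at position 0)
Step 1: move right → b[s0]□  (head at position 1)
Step 2: move left → [s0]ba  (head at position 0)
Step 3: move right → b[s0]a  (head at position 1)

After 3 steps, the head is at position 1.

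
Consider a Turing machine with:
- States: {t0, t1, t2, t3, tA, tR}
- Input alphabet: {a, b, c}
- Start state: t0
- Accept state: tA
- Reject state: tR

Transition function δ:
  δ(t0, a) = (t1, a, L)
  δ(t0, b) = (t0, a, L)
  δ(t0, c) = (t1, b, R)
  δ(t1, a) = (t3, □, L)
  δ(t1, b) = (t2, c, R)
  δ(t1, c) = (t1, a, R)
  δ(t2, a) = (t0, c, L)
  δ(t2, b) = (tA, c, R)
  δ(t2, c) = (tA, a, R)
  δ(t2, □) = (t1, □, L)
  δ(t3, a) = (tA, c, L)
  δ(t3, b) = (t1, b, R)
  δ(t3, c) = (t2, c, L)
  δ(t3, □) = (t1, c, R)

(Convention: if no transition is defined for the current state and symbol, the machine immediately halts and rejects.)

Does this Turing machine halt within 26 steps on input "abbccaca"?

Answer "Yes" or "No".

Execution trace:
Initial: [t0]abbccaca
Step 1: δ(t0, a) = (t1, a, L) → [t1]□abbccaca

No transition is defined for δ(t1, □). By convention the machine halts and rejects.
The machine halted after 1 step (within the 26-step bound).

Answer: Yes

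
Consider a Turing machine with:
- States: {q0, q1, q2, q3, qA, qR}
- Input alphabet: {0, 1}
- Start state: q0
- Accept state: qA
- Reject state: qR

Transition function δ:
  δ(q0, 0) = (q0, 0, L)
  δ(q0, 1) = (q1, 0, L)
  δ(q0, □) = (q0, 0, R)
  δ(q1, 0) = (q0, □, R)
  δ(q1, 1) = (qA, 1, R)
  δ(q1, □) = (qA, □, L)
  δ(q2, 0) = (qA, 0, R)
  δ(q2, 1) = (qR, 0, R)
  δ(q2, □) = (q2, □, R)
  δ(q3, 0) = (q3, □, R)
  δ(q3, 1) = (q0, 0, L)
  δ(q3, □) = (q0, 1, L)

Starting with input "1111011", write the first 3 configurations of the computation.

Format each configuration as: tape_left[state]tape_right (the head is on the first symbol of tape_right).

Transitions applied:
Step 1: δ(q0, 1) = (q1, 0, L)
Step 2: δ(q1, □) = (qA, □, L)

The first 3 configurations are:
[q0]1111011 ⊢ [q1]□0111011 ⊢ [qA]□□0111011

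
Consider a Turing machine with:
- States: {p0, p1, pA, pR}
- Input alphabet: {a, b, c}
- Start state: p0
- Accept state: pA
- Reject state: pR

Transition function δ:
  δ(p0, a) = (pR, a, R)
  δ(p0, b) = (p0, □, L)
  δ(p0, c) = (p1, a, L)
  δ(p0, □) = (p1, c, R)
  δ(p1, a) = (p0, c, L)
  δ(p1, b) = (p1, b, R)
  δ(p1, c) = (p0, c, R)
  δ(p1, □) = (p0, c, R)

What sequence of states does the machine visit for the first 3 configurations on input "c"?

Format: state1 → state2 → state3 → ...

Execution trace:
Initial: [p0]c
Step 1: δ(p0, c) = (p1, a, L) → [p1]□a
Step 2: δ(p1, □) = (p0, c, R) → c[p0]a

State sequence: p0 → p1 → p0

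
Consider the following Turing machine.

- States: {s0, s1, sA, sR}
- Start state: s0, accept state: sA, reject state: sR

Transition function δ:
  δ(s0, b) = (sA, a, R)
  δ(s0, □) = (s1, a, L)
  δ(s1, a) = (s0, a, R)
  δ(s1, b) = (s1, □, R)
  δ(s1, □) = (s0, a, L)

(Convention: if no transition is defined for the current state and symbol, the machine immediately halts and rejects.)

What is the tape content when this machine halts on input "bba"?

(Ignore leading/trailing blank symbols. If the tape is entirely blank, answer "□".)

Execution trace:
Initial: [s0]bba
Step 1: δ(s0, b) = (sA, a, R) → a[sA]ba

The machine reaches the accept state sA and halts.

Final tape (ignoring leading/trailing blanks): aba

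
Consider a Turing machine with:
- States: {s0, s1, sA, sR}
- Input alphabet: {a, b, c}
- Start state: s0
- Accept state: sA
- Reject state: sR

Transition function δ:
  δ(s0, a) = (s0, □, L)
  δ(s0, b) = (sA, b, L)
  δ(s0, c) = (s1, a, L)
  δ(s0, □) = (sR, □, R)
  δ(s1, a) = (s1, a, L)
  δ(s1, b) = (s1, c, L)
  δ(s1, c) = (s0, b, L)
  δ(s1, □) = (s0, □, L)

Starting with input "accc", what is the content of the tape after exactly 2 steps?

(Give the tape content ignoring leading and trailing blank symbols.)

Execution trace:
Initial: [s0]accc
Step 1: δ(s0, a) = (s0, □, L) → [s0]□□ccc
Step 2: δ(s0, □) = (sR, □, R) → □[sR]□ccc

The machine reaches the reject state sR and halts.

After 2 steps, the tape (ignoring leading/trailing blanks) is: ccc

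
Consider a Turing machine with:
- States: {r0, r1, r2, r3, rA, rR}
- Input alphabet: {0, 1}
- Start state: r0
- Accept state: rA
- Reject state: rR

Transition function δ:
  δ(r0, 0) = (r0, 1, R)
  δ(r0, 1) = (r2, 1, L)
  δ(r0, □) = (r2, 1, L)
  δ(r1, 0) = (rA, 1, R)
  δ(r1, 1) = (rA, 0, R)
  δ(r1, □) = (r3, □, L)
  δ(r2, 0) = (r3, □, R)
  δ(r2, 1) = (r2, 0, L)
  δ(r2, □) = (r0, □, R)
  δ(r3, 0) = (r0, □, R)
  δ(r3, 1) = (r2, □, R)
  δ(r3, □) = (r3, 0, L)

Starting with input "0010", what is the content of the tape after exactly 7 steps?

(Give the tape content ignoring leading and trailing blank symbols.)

Execution trace:
Initial: [r0]0010
Step 1: δ(r0, 0) = (r0, 1, R) → 1[r0]010
Step 2: δ(r0, 0) = (r0, 1, R) → 11[r0]10
Step 3: δ(r0, 1) = (r2, 1, L) → 1[r2]110
Step 4: δ(r2, 1) = (r2, 0, L) → [r2]1010
Step 5: δ(r2, 1) = (r2, 0, L) → [r2]□0010
Step 6: δ(r2, □) = (r0, □, R) → □[r0]0010
Step 7: δ(r0, 0) = (r0, 1, R) → □1[r0]010

After 7 steps, the tape (ignoring leading/trailing blanks) is: 1010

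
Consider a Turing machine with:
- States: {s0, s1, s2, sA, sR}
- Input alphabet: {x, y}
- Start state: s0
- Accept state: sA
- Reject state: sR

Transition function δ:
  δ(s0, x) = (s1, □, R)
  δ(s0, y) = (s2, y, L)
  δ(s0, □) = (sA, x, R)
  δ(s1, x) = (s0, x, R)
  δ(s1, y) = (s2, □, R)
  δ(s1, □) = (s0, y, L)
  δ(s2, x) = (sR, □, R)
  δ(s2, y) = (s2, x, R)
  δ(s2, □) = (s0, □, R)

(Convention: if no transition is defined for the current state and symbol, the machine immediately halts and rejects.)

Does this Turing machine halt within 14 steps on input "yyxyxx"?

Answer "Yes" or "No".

Execution trace:
Initial: [s0]yyxyxx
Step 1: δ(s0, y) = (s2, y, L) → [s2]□yyxyxx
Step 2: δ(s2, □) = (s0, □, R) → □[s0]yyxyxx
Step 3: δ(s0, y) = (s2, y, L) → [s2]□yyxyxx
Step 4: δ(s2, □) = (s0, □, R) → □[s0]yyxyxx
Step 5: δ(s0, y) = (s2, y, L) → [s2]□yyxyxx
Step 6: δ(s2, □) = (s0, □, R) → □[s0]yyxyxx
Step 7: δ(s0, y) = (s2, y, L) → [s2]□yyxyxx
Step 8: δ(s2, □) = (s0, □, R) → □[s0]yyxyxx
Step 9: δ(s0, y) = (s2, y, L) → [s2]□yyxyxx
Step 10: δ(s2, □) = (s0, □, R) → □[s0]yyxyxx
Step 11: δ(s0, y) = (s2, y, L) → [s2]□yyxyxx
Step 12: δ(s2, □) = (s0, □, R) → □[s0]yyxyxx
Step 13: δ(s0, y) = (s2, y, L) → [s2]□yyxyxx
Step 14: δ(s2, □) = (s0, □, R) → □[s0]yyxyxx

The machine has not reached a halting state after 14 steps.
The machine did not halt within the 14-step bound.

Answer: No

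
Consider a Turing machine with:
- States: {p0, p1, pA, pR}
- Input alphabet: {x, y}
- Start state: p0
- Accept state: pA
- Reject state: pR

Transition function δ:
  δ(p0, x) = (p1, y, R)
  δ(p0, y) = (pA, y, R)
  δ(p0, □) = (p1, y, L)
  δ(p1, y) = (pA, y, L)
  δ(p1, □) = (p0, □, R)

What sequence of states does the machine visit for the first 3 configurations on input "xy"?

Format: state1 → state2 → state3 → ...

Execution trace:
Initial: [p0]xy
Step 1: δ(p0, x) = (p1, y, R) → y[p1]y
Step 2: δ(p1, y) = (pA, y, L) → [pA]yy

The machine reaches the accept state pA and halts.

State sequence: p0 → p1 → pA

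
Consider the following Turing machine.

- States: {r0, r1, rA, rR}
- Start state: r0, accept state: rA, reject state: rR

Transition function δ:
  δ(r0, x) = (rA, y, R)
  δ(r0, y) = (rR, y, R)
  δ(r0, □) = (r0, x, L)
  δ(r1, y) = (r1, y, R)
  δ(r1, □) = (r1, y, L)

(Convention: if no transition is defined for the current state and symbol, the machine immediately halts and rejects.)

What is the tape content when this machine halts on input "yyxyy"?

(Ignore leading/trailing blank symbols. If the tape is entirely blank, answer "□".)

Execution trace:
Initial: [r0]yyxyy
Step 1: δ(r0, y) = (rR, y, R) → y[rR]yxyy

The machine reaches the reject state rR and halts.

Final tape (ignoring leading/trailing blanks): yyxyy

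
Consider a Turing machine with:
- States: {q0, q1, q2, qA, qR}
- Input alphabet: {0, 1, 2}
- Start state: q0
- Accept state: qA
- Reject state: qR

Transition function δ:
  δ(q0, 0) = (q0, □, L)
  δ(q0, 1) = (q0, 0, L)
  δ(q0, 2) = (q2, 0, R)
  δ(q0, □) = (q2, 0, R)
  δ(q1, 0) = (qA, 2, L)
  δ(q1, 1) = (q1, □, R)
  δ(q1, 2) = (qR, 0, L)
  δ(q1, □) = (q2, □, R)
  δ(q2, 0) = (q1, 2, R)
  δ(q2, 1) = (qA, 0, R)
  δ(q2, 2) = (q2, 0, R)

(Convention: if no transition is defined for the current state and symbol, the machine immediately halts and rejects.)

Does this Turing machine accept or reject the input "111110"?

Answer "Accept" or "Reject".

Execution trace:
Initial: [q0]111110
Step 1: δ(q0, 1) = (q0, 0, L) → [q0]□011110
Step 2: δ(q0, □) = (q2, 0, R) → 0[q2]011110
Step 3: δ(q2, 0) = (q1, 2, R) → 02[q1]11110
Step 4: δ(q1, 1) = (q1, □, R) → 02□[q1]1110
Step 5: δ(q1, 1) = (q1, □, R) → 02□□[q1]110
Step 6: δ(q1, 1) = (q1, □, R) → 02□□□[q1]10
Step 7: δ(q1, 1) = (q1, □, R) → 02□□□□[q1]0
Step 8: δ(q1, 0) = (qA, 2, L) → 02□□□[qA]□2

The machine reaches the accept state qA and halts.

Answer: Accept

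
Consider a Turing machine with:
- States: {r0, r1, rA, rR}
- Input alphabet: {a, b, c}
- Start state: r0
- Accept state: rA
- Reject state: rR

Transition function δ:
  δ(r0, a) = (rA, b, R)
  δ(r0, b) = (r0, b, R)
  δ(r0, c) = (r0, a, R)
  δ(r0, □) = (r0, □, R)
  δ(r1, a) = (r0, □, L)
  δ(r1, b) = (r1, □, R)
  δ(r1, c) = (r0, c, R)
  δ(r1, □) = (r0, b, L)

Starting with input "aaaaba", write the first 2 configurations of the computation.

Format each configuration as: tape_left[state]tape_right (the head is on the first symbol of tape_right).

Transitions applied:
Step 1: δ(r0, a) = (rA, b, R)

The first 2 configurations are:
[r0]aaaaba ⊢ b[rA]aaaba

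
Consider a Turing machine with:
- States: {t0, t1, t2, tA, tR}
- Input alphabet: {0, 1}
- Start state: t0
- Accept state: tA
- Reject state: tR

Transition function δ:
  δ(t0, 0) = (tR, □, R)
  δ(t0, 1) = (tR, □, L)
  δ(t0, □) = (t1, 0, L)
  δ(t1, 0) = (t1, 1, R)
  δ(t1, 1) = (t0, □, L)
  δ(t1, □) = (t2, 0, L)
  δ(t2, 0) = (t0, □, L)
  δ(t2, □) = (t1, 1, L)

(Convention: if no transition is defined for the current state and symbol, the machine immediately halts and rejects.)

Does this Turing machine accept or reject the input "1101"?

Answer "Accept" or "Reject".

Execution trace:
Initial: [t0]1101
Step 1: δ(t0, 1) = (tR, □, L) → [tR]□□101

The machine reaches the reject state tR and halts.

Answer: Reject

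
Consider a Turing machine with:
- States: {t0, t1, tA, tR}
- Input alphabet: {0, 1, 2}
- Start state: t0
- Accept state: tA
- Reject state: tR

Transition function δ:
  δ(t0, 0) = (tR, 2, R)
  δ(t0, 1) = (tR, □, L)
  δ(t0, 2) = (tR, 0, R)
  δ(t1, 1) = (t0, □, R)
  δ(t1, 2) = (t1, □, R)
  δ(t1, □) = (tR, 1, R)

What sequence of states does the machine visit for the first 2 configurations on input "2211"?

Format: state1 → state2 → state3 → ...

Execution trace:
Initial: [t0]2211
Step 1: δ(t0, 2) = (tR, 0, R) → 0[tR]211

The machine reaches the reject state tR and halts.

State sequence: t0 → tR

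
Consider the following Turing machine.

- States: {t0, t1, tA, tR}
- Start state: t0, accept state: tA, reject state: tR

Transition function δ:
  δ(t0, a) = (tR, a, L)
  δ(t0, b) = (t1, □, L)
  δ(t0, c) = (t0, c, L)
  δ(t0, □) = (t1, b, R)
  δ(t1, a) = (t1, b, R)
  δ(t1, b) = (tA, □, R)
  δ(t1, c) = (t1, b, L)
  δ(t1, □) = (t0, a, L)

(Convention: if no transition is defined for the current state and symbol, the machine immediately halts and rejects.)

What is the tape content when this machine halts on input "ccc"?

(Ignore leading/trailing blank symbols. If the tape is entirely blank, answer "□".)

Execution trace:
Initial: [t0]ccc
Step 1: δ(t0, c) = (t0, c, L) → [t0]□ccc
Step 2: δ(t0, □) = (t1, b, R) → b[t1]ccc
Step 3: δ(t1, c) = (t1, b, L) → [t1]bbcc
Step 4: δ(t1, b) = (tA, □, R) → □[tA]bcc

The machine reaches the accept state tA and halts.

Final tape (ignoring leading/trailing blanks): bcc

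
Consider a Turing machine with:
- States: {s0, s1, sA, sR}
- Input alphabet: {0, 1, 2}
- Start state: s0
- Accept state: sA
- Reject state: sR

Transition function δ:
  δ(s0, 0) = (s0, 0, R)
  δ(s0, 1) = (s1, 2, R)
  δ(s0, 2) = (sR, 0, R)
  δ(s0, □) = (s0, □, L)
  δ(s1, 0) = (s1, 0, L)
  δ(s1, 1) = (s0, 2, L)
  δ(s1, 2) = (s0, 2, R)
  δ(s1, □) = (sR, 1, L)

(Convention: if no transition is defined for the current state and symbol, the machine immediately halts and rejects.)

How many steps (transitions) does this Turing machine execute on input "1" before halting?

Execution trace:
Initial: [s0]1
Step 1: δ(s0, 1) = (s1, 2, R) → 2[s1]□
Step 2: δ(s1, □) = (sR, 1, L) → [sR]21

The machine reaches the reject state sR and halts.

The machine executed 2 steps before halting.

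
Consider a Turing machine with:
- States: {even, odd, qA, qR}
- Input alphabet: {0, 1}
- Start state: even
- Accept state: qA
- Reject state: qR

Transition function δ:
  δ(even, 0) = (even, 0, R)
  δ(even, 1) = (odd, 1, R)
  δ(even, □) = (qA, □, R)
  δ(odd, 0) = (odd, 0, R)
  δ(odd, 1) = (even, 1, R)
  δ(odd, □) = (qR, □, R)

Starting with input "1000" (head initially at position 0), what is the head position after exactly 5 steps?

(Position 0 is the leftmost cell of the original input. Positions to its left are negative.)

Execution trace (head position shown):
Step 0: [even]1000  (head at position 0)
Step 1: move right → 1[odd]000  (head at position 1)
Step 2: move right → 10[odd]00  (head at position 2)
Step 3: move right → 100[odd]0  (head at position 3)
Step 4: move right → 1000[odd]□  (head at position 4)
Step 5: move right → 1000□[qR]□  (head at position 5)

After 5 steps, the head is at position 5.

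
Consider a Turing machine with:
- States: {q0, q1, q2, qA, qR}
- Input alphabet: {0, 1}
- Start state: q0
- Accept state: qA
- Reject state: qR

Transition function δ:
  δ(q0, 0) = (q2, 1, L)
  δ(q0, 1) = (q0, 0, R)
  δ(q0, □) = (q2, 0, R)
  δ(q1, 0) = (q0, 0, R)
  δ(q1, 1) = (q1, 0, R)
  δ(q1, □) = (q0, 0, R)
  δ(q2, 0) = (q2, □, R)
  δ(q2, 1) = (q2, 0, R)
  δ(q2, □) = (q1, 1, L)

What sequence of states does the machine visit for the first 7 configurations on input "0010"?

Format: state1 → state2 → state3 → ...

Execution trace:
Initial: [q0]0010
Step 1: δ(q0, 0) = (q2, 1, L) → [q2]□1010
Step 2: δ(q2, □) = (q1, 1, L) → [q1]□11010
Step 3: δ(q1, □) = (q0, 0, R) → 0[q0]11010
Step 4: δ(q0, 1) = (q0, 0, R) → 00[q0]1010
Step 5: δ(q0, 1) = (q0, 0, R) → 000[q0]010
Step 6: δ(q0, 0) = (q2, 1, L) → 00[q2]0110

State sequence: q0 → q2 → q1 → q0 → q0 → q0 → q2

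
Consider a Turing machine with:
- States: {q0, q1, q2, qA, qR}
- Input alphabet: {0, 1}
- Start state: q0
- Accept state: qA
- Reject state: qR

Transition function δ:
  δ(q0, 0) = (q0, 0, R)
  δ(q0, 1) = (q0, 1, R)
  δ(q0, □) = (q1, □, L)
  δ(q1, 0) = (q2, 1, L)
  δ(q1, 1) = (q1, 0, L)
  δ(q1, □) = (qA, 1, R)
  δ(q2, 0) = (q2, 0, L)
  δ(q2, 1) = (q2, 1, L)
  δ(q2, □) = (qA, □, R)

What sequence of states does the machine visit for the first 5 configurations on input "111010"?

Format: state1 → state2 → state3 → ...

Execution trace:
Initial: [q0]111010
Step 1: δ(q0, 1) = (q0, 1, R) → 1[q0]11010
Step 2: δ(q0, 1) = (q0, 1, R) → 11[q0]1010
Step 3: δ(q0, 1) = (q0, 1, R) → 111[q0]010
Step 4: δ(q0, 0) = (q0, 0, R) → 1110[q0]10

State sequence: q0 → q0 → q0 → q0 → q0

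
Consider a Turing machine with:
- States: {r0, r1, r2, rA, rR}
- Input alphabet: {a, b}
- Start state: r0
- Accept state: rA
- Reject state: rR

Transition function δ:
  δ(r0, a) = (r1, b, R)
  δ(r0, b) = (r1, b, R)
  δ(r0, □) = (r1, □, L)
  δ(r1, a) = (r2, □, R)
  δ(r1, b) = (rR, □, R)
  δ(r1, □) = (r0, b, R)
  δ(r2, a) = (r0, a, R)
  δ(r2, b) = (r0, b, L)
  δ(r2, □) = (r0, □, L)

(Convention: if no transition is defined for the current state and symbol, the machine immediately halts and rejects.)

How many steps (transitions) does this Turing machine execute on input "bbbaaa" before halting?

Execution trace:
Initial: [r0]bbbaaa
Step 1: δ(r0, b) = (r1, b, R) → b[r1]bbaaa
Step 2: δ(r1, b) = (rR, □, R) → b□[rR]baaa

The machine reaches the reject state rR and halts.

The machine executed 2 steps before halting.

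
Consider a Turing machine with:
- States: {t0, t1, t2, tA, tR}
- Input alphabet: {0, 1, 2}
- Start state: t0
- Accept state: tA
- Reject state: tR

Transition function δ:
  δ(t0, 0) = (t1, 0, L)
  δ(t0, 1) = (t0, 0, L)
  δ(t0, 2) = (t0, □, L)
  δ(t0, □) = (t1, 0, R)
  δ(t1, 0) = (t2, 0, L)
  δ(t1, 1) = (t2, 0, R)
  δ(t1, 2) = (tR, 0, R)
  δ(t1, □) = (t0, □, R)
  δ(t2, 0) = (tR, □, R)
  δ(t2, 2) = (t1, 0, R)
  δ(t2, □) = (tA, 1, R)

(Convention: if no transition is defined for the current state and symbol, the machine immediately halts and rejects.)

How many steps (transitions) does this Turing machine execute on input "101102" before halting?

Execution trace:
Initial: [t0]101102
Step 1: δ(t0, 1) = (t0, 0, L) → [t0]□001102
Step 2: δ(t0, □) = (t1, 0, R) → 0[t1]001102
Step 3: δ(t1, 0) = (t2, 0, L) → [t2]0001102
Step 4: δ(t2, 0) = (tR, □, R) → □[tR]001102

The machine reaches the reject state tR and halts.

The machine executed 4 steps before halting.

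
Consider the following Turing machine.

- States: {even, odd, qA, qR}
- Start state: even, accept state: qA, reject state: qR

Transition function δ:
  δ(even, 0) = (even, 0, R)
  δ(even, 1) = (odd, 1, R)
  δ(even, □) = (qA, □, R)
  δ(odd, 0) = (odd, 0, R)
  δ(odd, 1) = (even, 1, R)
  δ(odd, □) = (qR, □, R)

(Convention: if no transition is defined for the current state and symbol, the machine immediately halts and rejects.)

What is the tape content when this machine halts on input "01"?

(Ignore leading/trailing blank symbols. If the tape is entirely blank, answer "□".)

Execution trace:
Initial: [even]01
Step 1: δ(even, 0) = (even, 0, R) → 0[even]1
Step 2: δ(even, 1) = (odd, 1, R) → 01[odd]□
Step 3: δ(odd, □) = (qR, □, R) → 01□[qR]□

The machine reaches the reject state qR and halts.

Final tape (ignoring leading/trailing blanks): 01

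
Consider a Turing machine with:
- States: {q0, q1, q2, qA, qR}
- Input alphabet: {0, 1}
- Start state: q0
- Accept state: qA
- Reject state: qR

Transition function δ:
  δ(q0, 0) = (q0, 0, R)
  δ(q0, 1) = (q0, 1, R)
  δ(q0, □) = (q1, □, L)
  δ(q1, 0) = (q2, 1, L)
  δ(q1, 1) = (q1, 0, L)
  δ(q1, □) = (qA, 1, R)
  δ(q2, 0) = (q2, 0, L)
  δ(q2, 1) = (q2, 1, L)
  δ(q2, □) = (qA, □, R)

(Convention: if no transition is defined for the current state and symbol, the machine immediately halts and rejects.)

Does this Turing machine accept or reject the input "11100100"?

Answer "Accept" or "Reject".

Execution trace:
Initial: [q0]11100100
Step 1: δ(q0, 1) = (q0, 1, R) → 1[q0]1100100
Step 2: δ(q0, 1) = (q0, 1, R) → 11[q0]100100
Step 3: δ(q0, 1) = (q0, 1, R) → 111[q0]00100
Step 4: δ(q0, 0) = (q0, 0, R) → 1110[q0]0100
Step 5: δ(q0, 0) = (q0, 0, R) → 11100[q0]100
Step 6: δ(q0, 1) = (q0, 1, R) → 111001[q0]00
Step 7: δ(q0, 0) = (q0, 0, R) → 1110010[q0]0
Step 8: δ(q0, 0) = (q0, 0, R) → 11100100[q0]□
Step 9: δ(q0, □) = (q1, □, L) → 1110010[q1]0□
Step 10: δ(q1, 0) = (q2, 1, L) → 111001[q2]01□
Step 11: δ(q2, 0) = (q2, 0, L) → 11100[q2]101□
Step 12: δ(q2, 1) = (q2, 1, L) → 1110[q2]0101□
Step 13: δ(q2, 0) = (q2, 0, L) → 111[q2]00101□
Step 14: δ(q2, 0) = (q2, 0, L) → 11[q2]100101□
Step 15: δ(q2, 1) = (q2, 1, L) → 1[q2]1100101□
Step 16: δ(q2, 1) = (q2, 1, L) → [q2]11100101□
Step 17: δ(q2, 1) = (q2, 1, L) → [q2]□11100101□
Step 18: δ(q2, □) = (qA, □, R) → □[qA]11100101□

The machine reaches the accept state qA and halts.

Answer: Accept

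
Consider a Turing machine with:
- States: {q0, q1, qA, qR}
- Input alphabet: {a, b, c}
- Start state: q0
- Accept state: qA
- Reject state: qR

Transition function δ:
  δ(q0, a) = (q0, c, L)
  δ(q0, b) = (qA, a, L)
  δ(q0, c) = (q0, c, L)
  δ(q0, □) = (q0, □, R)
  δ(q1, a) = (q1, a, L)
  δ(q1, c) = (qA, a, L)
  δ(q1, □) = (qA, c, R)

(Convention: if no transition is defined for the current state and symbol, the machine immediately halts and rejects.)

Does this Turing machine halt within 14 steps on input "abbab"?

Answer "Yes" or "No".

Execution trace:
Initial: [q0]abbab
Step 1: δ(q0, a) = (q0, c, L) → [q0]□cbbab
Step 2: δ(q0, □) = (q0, □, R) → □[q0]cbbab
Step 3: δ(q0, c) = (q0, c, L) → [q0]□cbbab
Step 4: δ(q0, □) = (q0, □, R) → □[q0]cbbab
Step 5: δ(q0, c) = (q0, c, L) → [q0]□cbbab
Step 6: δ(q0, □) = (q0, □, R) → □[q0]cbbab
Step 7: δ(q0, c) = (q0, c, L) → [q0]□cbbab
Step 8: δ(q0, □) = (q0, □, R) → □[q0]cbbab
Step 9: δ(q0, c) = (q0, c, L) → [q0]□cbbab
Step 10: δ(q0, □) = (q0, □, R) → □[q0]cbbab
Step 11: δ(q0, c) = (q0, c, L) → [q0]□cbbab
Step 12: δ(q0, □) = (q0, □, R) → □[q0]cbbab
Step 13: δ(q0, c) = (q0, c, L) → [q0]□cbbab
Step 14: δ(q0, □) = (q0, □, R) → □[q0]cbbab

The machine has not reached a halting state after 14 steps.
The machine did not halt within the 14-step bound.

Answer: No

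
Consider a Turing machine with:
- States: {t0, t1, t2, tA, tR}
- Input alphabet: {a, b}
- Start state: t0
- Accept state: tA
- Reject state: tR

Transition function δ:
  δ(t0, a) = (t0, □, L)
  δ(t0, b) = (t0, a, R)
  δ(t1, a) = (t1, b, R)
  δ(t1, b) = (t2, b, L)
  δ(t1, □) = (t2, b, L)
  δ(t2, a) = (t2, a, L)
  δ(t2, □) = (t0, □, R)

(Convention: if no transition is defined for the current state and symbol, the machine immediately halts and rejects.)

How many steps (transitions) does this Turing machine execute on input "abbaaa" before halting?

Execution trace:
Initial: [t0]abbaaa
Step 1: δ(t0, a) = (t0, □, L) → [t0]□□bbaaa

No transition is defined for δ(t0, □). By convention the machine halts and rejects.

The machine executed 1 step before halting.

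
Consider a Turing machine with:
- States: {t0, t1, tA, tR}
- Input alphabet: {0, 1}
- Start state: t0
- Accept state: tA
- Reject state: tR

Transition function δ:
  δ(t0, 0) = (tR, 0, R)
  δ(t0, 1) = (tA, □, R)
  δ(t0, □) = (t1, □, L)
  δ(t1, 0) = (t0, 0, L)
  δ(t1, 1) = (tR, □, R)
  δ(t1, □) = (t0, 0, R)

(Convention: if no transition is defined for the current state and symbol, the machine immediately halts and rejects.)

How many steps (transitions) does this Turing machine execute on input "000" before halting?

Execution trace:
Initial: [t0]000
Step 1: δ(t0, 0) = (tR, 0, R) → 0[tR]00

The machine reaches the reject state tR and halts.

The machine executed 1 step before halting.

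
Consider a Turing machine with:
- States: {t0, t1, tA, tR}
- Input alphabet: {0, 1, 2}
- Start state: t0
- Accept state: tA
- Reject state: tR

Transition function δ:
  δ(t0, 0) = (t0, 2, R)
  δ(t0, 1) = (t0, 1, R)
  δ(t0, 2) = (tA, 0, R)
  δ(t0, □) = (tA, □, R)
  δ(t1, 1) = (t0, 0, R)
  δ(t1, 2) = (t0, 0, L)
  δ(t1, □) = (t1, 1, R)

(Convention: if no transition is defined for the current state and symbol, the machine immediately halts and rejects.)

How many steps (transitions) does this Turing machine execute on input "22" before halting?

Execution trace:
Initial: [t0]22
Step 1: δ(t0, 2) = (tA, 0, R) → 0[tA]2

The machine reaches the accept state tA and halts.

The machine executed 1 step before halting.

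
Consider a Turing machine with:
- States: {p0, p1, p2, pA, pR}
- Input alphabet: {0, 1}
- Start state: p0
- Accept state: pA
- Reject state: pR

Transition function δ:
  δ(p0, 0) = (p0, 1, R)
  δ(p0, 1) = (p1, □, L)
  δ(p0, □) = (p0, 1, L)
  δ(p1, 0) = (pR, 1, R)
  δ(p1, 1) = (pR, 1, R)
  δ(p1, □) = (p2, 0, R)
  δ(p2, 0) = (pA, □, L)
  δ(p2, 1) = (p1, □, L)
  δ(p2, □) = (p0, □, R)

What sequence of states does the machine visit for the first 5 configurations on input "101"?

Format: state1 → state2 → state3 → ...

Execution trace:
Initial: [p0]101
Step 1: δ(p0, 1) = (p1, □, L) → [p1]□□01
Step 2: δ(p1, □) = (p2, 0, R) → 0[p2]□01
Step 3: δ(p2, □) = (p0, □, R) → 0□[p0]01
Step 4: δ(p0, 0) = (p0, 1, R) → 0□1[p0]1

State sequence: p0 → p1 → p2 → p0 → p0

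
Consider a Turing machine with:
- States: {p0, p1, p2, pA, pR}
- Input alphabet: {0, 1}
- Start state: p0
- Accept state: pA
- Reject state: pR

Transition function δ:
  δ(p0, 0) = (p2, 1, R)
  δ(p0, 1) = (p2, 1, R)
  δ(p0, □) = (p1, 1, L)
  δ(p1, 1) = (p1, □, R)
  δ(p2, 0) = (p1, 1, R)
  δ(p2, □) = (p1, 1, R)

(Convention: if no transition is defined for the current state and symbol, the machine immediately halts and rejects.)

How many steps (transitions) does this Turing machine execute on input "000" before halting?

Execution trace:
Initial: [p0]000
Step 1: δ(p0, 0) = (p2, 1, R) → 1[p2]00
Step 2: δ(p2, 0) = (p1, 1, R) → 11[p1]0

No transition is defined for δ(p1, 0). By convention the machine halts and rejects.

The machine executed 2 steps before halting.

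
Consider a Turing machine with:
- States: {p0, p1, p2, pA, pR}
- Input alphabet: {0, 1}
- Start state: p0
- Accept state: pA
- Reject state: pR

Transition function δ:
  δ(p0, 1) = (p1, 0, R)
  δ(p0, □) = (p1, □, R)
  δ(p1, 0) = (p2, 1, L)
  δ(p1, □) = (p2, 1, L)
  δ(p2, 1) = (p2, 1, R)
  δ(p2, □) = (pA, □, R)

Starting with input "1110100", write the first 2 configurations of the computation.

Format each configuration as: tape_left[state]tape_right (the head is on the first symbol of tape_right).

Transitions applied:
Step 1: δ(p0, 1) = (p1, 0, R)

The first 2 configurations are:
[p0]1110100 ⊢ 0[p1]110100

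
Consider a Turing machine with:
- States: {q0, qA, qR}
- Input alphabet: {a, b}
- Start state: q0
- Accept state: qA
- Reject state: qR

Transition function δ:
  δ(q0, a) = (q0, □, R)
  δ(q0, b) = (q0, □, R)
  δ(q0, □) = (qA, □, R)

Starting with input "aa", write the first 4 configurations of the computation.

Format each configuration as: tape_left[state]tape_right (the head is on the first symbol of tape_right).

Transitions applied:
Step 1: δ(q0, a) = (q0, □, R)
Step 2: δ(q0, a) = (q0, □, R)
Step 3: δ(q0, □) = (qA, □, R)

The first 4 configurations are:
[q0]aa ⊢ □[q0]a ⊢ □□[q0]□ ⊢ □□□[qA]□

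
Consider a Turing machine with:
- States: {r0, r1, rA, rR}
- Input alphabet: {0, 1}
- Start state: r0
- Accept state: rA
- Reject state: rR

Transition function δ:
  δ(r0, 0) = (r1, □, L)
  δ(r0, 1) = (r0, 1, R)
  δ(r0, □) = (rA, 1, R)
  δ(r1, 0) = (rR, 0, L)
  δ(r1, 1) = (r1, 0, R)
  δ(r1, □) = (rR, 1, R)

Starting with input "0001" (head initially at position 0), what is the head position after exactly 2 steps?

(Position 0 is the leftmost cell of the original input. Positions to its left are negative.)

Execution trace (head position shown):
Step 0: [r0]0001  (head at position 0)
Step 1: move left → [r1]□□001  (head at position -1)
Step 2: move right → 1[rR]□001  (head at position 0)

After 2 steps, the head is at position 0.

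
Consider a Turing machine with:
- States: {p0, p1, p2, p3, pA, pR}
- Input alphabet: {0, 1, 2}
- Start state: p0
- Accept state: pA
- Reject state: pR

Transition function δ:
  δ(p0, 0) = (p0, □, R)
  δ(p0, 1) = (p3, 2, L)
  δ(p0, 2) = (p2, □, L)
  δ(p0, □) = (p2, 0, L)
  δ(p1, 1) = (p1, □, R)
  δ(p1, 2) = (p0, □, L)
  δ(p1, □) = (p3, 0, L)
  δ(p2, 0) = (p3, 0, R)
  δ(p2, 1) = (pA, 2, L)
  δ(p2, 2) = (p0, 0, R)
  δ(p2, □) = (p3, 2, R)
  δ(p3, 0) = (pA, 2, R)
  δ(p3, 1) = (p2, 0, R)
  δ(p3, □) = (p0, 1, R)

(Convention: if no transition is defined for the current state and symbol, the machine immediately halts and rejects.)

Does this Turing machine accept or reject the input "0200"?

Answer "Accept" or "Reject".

Execution trace:
Initial: [p0]0200
Step 1: δ(p0, 0) = (p0, □, R) → □[p0]200
Step 2: δ(p0, 2) = (p2, □, L) → [p2]□□00
Step 3: δ(p2, □) = (p3, 2, R) → 2[p3]□00
Step 4: δ(p3, □) = (p0, 1, R) → 21[p0]00
Step 5: δ(p0, 0) = (p0, □, R) → 21□[p0]0
Step 6: δ(p0, 0) = (p0, □, R) → 21□□[p0]□
Step 7: δ(p0, □) = (p2, 0, L) → 21□[p2]□0
Step 8: δ(p2, □) = (p3, 2, R) → 21□2[p3]0
Step 9: δ(p3, 0) = (pA, 2, R) → 21□22[pA]□

The machine reaches the accept state pA and halts.

Answer: Accept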